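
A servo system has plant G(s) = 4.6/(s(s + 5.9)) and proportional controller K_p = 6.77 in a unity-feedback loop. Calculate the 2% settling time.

Closed-loop characteristic equation: s² + 5.9s + 31.14 = 0, so ω_n = 5.581 rad/s and ζ = 5.9/(2·5.581) = 0.5286.
2% settling time T_s ≈ 4/(ζω_n) = 4/2.95 = 1.36 s.

T_s ≈ 1.36 s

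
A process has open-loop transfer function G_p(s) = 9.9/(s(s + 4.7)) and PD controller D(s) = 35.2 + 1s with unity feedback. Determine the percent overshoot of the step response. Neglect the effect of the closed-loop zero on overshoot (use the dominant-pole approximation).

Forward path: (35.2 + 1s)·9.9/(s(s+4.7)). The closed-loop characteristic equation is s² + (4.7 + 9.9·1)s + 9.9·35.2 = 0.
That is s² + 14.6s + 348.5 = 0, so ω_n = 18.67 rad/s and ζ = 14.6/(2·18.67) = 0.3911.
%OS = 100·exp(−πζ/√(1−ζ²)) = 26.3%.

26.3%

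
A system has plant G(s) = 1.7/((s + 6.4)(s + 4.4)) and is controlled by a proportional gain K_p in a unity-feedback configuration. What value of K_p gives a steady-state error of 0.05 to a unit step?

K_p = 315

The loop is type 0, so e_ss(step) = 1/(1 + K_pos) with K_pos = K_p·G(0).
G(0) = 0.06037. Require 1/(1 + K_p·0.06037) = 0.05, so 1 + 0.06037·K_p = 20.
K_p = (20 − 1)/0.06037 = 315.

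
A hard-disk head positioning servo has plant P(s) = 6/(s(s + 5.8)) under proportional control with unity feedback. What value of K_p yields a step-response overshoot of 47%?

From %OS = 100·exp(−πζ/√(1−ζ²)) = 47%, ζ = −ln(0.47)/√(π²+ln²(0.47)) = 0.2337.
Characteristic equation s² + 5.8s + 6K_p = 0 gives ζ = 5.8/(2√(6K_p)).
Setting ζ = 0.2337: √(6K_p) = 5.8/(2·0.2337) = 12.41, so K_p = 154/6 = 25.7.

K_p = 25.7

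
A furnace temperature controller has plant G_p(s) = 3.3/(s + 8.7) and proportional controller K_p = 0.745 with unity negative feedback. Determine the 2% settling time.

Closed-loop transfer function: T(s) = K_p·G_p(s)/(1 + K_p·G_p(s)) = 2.458/(s + 8.7 + 2.458) = 2.458/(s + 11.16).
Time constant τ = 1/11.16 = 0.08962 s, so the 2% settling time is about 4τ = 0.358 s.

T_s ≈ 0.358 s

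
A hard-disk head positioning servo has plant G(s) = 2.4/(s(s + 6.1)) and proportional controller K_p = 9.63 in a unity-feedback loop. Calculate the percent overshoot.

From 1 + K_pG(s) = 0: s² + 6.1s + 23.11 = 0 ⇒ ω_n = 4.807, ζ = 0.6344.
%OS = 100·exp(−πζ/√(1−ζ²)) = 100·exp(−π·0.6344/√0.5975) = 7.59%.

7.59%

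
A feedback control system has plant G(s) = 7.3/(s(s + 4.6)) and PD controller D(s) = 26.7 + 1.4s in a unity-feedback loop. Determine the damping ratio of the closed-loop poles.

ζ = 0.531

Forward path: (26.7 + 1.4s)·7.3/(s(s+4.6)). The closed-loop characteristic equation is s² + (4.6 + 7.3·1.4)s + 7.3·26.7 = 0.
That is s² + 14.82s + 194.9 = 0, so ω_n = 13.96 rad/s and ζ = 14.82/(2·13.96) = 0.5308.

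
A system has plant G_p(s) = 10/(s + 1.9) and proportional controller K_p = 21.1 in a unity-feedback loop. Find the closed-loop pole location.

s = -212.9

Closed-loop transfer function: T(s) = K_p·G_p(s)/(1 + K_p·G_p(s)) = 211/(s + 1.9 + 211) = 211/(s + 212.9).
The closed-loop pole is at s = −212.9.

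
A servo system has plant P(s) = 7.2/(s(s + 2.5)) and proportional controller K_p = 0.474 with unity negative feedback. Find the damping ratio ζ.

ζ = 0.677

The closed-loop denominator is s(s+2.5) + 0.474·7.2 = s² + 2.5s + 3.413.
Matching s² + 2ζω_n s + ω_n²: ω_n = √3.413 = 1.847 rad/s and 2ζω_n = 2.5, so ζ = 2.5/(2·1.847) = 0.677.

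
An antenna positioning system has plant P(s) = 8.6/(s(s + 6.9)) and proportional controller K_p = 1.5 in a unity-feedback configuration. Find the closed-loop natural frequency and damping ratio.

1 + K_p·P(s) = 0 gives s² + 6.9s + 12.9 = 0.
Matching s² + 2ζω_n s + ω_n²: ω_n = √12.9 = 3.592 rad/s and 2ζω_n = 6.9, so ζ = 6.9/(2·3.592) = 0.961.

ω_n = 3.59 rad/s, ζ = 0.961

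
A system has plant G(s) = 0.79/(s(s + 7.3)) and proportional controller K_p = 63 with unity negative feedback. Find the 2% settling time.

Closed-loop characteristic equation: s² + 7.3s + 49.77 = 0, so ω_n = 7.055 rad/s and ζ = 7.3/(2·7.055) = 0.5174.
2% settling time T_s ≈ 4/(ζω_n) = 4/3.65 = 1.1 s.

T_s ≈ 1.1 s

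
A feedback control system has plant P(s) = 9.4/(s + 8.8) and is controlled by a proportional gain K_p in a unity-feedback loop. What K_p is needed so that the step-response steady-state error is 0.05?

For a type-0 loop with proportional control, e_ss = 1/(1 + K_p·P(0)).
P(0) = 1.068. Require 1/(1 + K_p·1.068) = 0.05, so 1 + 1.068·K_p = 20.
K_p = (20 − 1)/1.068 = 17.8.

K_p = 17.8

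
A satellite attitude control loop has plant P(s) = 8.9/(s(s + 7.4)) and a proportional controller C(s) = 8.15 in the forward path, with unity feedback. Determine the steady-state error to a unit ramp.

The loop has one pole at the origin (type 1). Velocity error constant K_v = lim_{s→0} s·C(s)P(s) = 8.15·8.9/7.4 = 9.802.
Steady-state error to a unit ramp: e_ss = 1/K_v = 0.102.

0.102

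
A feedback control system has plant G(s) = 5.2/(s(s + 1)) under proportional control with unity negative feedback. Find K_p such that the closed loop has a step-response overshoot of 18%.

From %OS = 100·exp(−πζ/√(1−ζ²)) = 18%, ζ = −ln(0.18)/√(π²+ln²(0.18)) = 0.4791.
Characteristic equation s² + 1s + 5.2K_p = 0 gives ζ = 1/(2√(5.2K_p)).
Setting ζ = 0.4791: √(5.2K_p) = 1/(2·0.4791) = 1.044, so K_p = 1.089/5.2 = 0.209.

K_p = 0.209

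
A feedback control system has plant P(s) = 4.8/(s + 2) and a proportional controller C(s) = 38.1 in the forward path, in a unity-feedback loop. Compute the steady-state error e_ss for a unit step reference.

The loop is type 0. Static position error constant K_pos = C(0)·P(0) = 38.1·2.4 = 91.44.
Steady-state error to a unit step: e_ss = 1/(1+K_pos) = 1/92.44 = 0.0108.

0.0108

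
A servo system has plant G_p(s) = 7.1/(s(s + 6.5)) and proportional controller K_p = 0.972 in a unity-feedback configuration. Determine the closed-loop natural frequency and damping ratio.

1 + K_p·G_p(s) = 0 gives s² + 6.5s + 6.901 = 0.
Matching s² + 2ζω_n s + ω_n²: ω_n = √6.901 = 2.627 rad/s and 2ζω_n = 6.5, so ζ = 6.5/(2·2.627) = 1.24.

ω_n = 2.63 rad/s, ζ = 1.24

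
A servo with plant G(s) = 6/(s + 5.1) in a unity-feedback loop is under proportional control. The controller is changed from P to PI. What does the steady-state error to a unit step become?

Adding integral action puts a pole at s = 0 in the forward path, raising the system type to 1; a type-1 loop has zero steady-state error to a step.

0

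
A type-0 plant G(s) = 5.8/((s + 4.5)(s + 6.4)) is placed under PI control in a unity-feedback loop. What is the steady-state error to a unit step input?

0

The PI controller's integrator makes the forward path type 1, so e_ss to a step is zero.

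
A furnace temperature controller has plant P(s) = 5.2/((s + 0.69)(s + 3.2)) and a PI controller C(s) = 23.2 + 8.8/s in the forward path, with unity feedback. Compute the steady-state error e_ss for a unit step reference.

The open loop C(s)P(s) has a pole at the origin (type 1), so the static position error constant is infinite and e_ss = 1/(1+∞) = 0.

0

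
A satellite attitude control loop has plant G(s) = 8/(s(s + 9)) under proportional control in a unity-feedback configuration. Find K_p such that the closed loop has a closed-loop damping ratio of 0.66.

K_p = 5.81

Closed-loop characteristic equation: s² + 9s + K_p·8 = 0.
So ω_n = √(8K_p) and 2ζω_n = 9, giving ζ = 9/(2√(8K_p)).
Setting ζ = 0.66: √(8K_p) = 9/(2·0.66) = 6.818, so K_p = 46.49/8 = 5.81.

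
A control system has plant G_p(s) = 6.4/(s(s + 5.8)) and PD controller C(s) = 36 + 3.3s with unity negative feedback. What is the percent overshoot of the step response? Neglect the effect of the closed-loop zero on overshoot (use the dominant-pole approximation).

0.241%

Forward path: (36 + 3.3s)·6.4/(s(s+5.8)). The closed-loop characteristic equation is s² + (5.8 + 6.4·3.3)s + 6.4·36 = 0.
That is s² + 26.92s + 230.4 = 0, so ω_n = 15.18 rad/s and ζ = 26.92/(2·15.18) = 0.8868.
%OS = 100·exp(−πζ/√(1−ζ²)) = 0.241%.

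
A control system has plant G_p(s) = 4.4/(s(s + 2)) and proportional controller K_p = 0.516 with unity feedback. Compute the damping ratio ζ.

1 + K_p·G_p(s) = 0 gives s² + 2s + 2.27 = 0.
So ω_n² = 2.27 ⇒ ω_n = 1.507 rad/s, and ζ = 2/(2ω_n) = 0.664.

ζ = 0.664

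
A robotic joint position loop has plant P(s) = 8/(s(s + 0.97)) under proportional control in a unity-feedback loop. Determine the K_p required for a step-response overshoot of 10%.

From %OS = 100·exp(−πζ/√(1−ζ²)) = 10%, ζ = −ln(0.1)/√(π²+ln²(0.1)) = 0.5912.
Characteristic equation s² + 0.97s + 8K_p = 0 gives ζ = 0.97/(2√(8K_p)).
Setting ζ = 0.5912: √(8K_p) = 0.97/(2·0.5912) = 0.8204, so K_p = 0.6731/8 = 0.0841.

K_p = 0.0841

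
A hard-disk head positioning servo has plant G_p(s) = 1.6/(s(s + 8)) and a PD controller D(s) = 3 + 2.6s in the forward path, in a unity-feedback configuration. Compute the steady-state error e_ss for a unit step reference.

0

The open loop D(s)G_p(s) has a pole at the origin (type 1), so the static position error constant is infinite and e_ss = 1/(1+∞) = 0.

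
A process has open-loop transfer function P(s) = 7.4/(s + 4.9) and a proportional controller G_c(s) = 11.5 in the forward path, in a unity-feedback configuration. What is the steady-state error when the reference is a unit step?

0.0544

The loop is type 0. Static position error constant K_pos = G_c(0)·P(0) = 11.5·1.51 = 17.37.
Steady-state error to a unit step: e_ss = 1/(1+K_pos) = 1/18.37 = 0.0544.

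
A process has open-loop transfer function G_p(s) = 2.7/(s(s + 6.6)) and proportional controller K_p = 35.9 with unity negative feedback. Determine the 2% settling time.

T_s ≈ 1.21 s

Closed-loop characteristic equation: s² + 6.6s + 96.93 = 0, so ω_n = 9.845 rad/s and ζ = 6.6/(2·9.845) = 0.3352.
2% settling time T_s ≈ 4/(ζω_n) = 4/3.3 = 1.21 s.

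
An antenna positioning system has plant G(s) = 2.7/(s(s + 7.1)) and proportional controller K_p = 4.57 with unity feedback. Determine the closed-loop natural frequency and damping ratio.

With unity feedback the closed-loop characteristic equation is s² + 7.1s + 4.57·2.7 = s² + 7.1s + 12.34 = 0.
So ω_n² = 12.34 ⇒ ω_n = 3.513 rad/s, and ζ = 7.1/(2ω_n) = 1.01.

ω_n = 3.51 rad/s, ζ = 1.01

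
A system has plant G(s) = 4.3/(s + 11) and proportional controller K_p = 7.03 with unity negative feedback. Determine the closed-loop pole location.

Closed-loop transfer function: T(s) = K_p·G(s)/(1 + K_p·G(s)) = 30.23/(s + 11 + 30.23) = 30.23/(s + 41.23).
The closed-loop pole is at s = −41.23.

s = -41.23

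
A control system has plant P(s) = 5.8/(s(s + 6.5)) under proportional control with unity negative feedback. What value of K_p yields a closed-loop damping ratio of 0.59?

K_p = 5.23

Closed-loop characteristic equation: s² + 6.5s + K_p·5.8 = 0.
So ω_n = √(5.8K_p) and 2ζω_n = 6.5, giving ζ = 6.5/(2√(5.8K_p)).
Setting ζ = 0.59: √(5.8K_p) = 6.5/(2·0.59) = 5.508, so K_p = 30.34/5.8 = 5.23.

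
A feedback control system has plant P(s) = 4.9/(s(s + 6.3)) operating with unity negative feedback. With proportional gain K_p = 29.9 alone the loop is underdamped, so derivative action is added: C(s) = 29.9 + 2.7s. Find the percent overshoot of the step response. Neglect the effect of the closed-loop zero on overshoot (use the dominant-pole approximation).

Forward path: (29.9 + 2.7s)·4.9/(s(s+6.3)). The closed-loop characteristic equation is s² + (6.3 + 4.9·2.7)s + 4.9·29.9 = 0.
That is s² + 19.53s + 146.5 = 0, so ω_n = 12.1 rad/s and ζ = 19.53/(2·12.1) = 0.8067.
%OS = 100·exp(−πζ/√(1−ζ²)) = 1.37%.

1.37%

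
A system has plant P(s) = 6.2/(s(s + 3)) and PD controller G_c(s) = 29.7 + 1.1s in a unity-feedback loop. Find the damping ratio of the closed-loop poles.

ζ = 0.362

Forward path: (29.7 + 1.1s)·6.2/(s(s+3)). The closed-loop characteristic equation is s² + (3 + 6.2·1.1)s + 6.2·29.7 = 0.
That is s² + 9.82s + 184.1 = 0, so ω_n = 13.57 rad/s and ζ = 9.82/(2·13.57) = 0.3618.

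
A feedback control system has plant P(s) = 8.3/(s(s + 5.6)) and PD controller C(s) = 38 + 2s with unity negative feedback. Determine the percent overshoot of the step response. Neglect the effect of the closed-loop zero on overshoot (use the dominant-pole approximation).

Forward path: (38 + 2s)·8.3/(s(s+5.6)). The closed-loop characteristic equation is s² + (5.6 + 8.3·2)s + 8.3·38 = 0.
That is s² + 22.2s + 315.4 = 0, so ω_n = 17.76 rad/s and ζ = 22.2/(2·17.76) = 0.625.
%OS = 100·exp(−πζ/√(1−ζ²)) = 8.08%.

8.08%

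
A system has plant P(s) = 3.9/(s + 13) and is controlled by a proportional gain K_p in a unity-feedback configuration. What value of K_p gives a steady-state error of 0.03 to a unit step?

For a type-0 loop with proportional control, e_ss = 1/(1 + K_p·P(0)).
P(0) = 0.3. Require 1/(1 + K_p·0.3) = 0.03, so 1 + 0.3·K_p = 33.33.
K_p = (33.33 − 1)/0.3 = 108.

K_p = 108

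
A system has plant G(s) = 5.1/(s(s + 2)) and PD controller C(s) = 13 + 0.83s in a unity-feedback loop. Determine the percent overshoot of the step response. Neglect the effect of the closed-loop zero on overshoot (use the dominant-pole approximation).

Forward path: (13 + 0.83s)·5.1/(s(s+2)). The closed-loop characteristic equation is s² + (2 + 5.1·0.83)s + 5.1·13 = 0.
That is s² + 6.233s + 66.3 = 0, so ω_n = 8.142 rad/s and ζ = 6.233/(2·8.142) = 0.3827.
%OS = 100·exp(−πζ/√(1−ζ²)) = 27.2%.

27.2%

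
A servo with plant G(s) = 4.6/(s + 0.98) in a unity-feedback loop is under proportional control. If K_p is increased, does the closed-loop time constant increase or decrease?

Closed-loop pole is at s = −(0.98+K_p·4.6); larger K_p moves it further left, so τ = 1/(0.98+K_p·4.6) decreases.

decrease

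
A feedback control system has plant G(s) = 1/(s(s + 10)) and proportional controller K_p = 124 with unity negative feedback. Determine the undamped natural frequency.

The closed-loop denominator is s(s+10) + 124·1 = s² + 10s + 124.
Matching s² + 2ζω_n s + ω_n²: ω_n = √124 = 11.14 rad/s and 2ζω_n = 10, so ζ = 10/(2·11.14) = 0.449.

ω_n = 11.1 rad/s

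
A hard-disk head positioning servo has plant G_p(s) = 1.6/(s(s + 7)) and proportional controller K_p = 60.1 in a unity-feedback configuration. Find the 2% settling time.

From 1 + K_pG_p(s) = 0: s² + 7s + 96.16 = 0 ⇒ ω_n = 9.806, ζ = 0.3569.
2% settling time T_s ≈ 4/(ζω_n) = 4/3.5 = 1.14 s.

T_s ≈ 1.14 s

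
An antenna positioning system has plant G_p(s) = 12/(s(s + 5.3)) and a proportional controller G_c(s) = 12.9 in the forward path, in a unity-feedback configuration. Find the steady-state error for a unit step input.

The open loop G_c(s)G_p(s) has a pole at the origin (type 1), so the static position error constant is infinite and e_ss = 1/(1+∞) = 0.

0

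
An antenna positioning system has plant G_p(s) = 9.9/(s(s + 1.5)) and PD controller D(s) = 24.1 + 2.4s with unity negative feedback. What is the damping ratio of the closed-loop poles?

Forward path: (24.1 + 2.4s)·9.9/(s(s+1.5)). The closed-loop characteristic equation is s² + (1.5 + 9.9·2.4)s + 9.9·24.1 = 0.
That is s² + 25.26s + 238.6 = 0, so ω_n = 15.45 rad/s and ζ = 25.26/(2·15.45) = 0.8177.

ζ = 0.818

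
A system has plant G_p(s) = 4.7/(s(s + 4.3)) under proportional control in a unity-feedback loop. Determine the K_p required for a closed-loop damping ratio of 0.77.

K_p = 1.66

Closed-loop characteristic equation: s² + 4.3s + K_p·4.7 = 0.
So ω_n = √(4.7K_p) and 2ζω_n = 4.3, giving ζ = 4.3/(2√(4.7K_p)).
Setting ζ = 0.77: √(4.7K_p) = 4.3/(2·0.77) = 2.792, so K_p = 7.796/4.7 = 1.66.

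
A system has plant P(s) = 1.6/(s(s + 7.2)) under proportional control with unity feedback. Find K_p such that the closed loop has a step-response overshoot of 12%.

K_p = 25.9

From %OS = 100·exp(−πζ/√(1−ζ²)) = 12%, ζ = −ln(0.12)/√(π²+ln²(0.12)) = 0.5594.
Characteristic equation s² + 7.2s + 1.6K_p = 0 gives ζ = 7.2/(2√(1.6K_p)).
Setting ζ = 0.5594: √(1.6K_p) = 7.2/(2·0.5594) = 6.435, so K_p = 41.41/1.6 = 25.9.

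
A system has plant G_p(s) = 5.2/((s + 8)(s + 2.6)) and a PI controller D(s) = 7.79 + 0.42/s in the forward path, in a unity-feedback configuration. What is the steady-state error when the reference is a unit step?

0

The open loop D(s)G_p(s) has a pole at the origin (type 1), so the static position error constant is infinite and e_ss = 1/(1+∞) = 0.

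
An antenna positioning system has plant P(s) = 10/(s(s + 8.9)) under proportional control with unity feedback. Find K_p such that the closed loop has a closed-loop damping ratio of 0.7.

Closed-loop characteristic equation: s² + 8.9s + K_p·10 = 0.
So ω_n = √(10K_p) and 2ζω_n = 8.9, giving ζ = 8.9/(2√(10K_p)).
Setting ζ = 0.7: √(10K_p) = 8.9/(2·0.7) = 6.357, so K_p = 40.41/10 = 4.04.

K_p = 4.04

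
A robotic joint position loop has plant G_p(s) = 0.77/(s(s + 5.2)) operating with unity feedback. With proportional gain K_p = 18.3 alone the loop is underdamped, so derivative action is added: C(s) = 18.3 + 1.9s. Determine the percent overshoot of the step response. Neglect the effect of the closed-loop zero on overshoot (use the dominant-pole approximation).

0.236%

Forward path: (18.3 + 1.9s)·0.77/(s(s+5.2)). The closed-loop characteristic equation is s² + (5.2 + 0.77·1.9)s + 0.77·18.3 = 0.
That is s² + 6.663s + 14.09 = 0, so ω_n = 3.754 rad/s and ζ = 6.663/(2·3.754) = 0.8875.
%OS = 100·exp(−πζ/√(1−ζ²)) = 0.236%.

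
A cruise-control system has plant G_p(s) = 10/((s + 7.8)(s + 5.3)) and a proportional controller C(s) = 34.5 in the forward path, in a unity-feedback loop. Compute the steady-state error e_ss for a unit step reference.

The loop is type 0. Static position error constant K_pos = C(0)·G_p(0) = 34.5·0.2419 = 8.345.
Steady-state error to a unit step: e_ss = 1/(1+K_pos) = 1/9.345 = 0.107.

0.107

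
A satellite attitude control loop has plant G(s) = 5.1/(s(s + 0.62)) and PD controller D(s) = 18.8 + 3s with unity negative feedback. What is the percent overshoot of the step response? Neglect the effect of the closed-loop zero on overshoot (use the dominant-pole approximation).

1.25%

Forward path: (18.8 + 3s)·5.1/(s(s+0.62)). The closed-loop characteristic equation is s² + (0.62 + 5.1·3)s + 5.1·18.8 = 0.
That is s² + 15.92s + 95.88 = 0, so ω_n = 9.792 rad/s and ζ = 15.92/(2·9.792) = 0.8129.
%OS = 100·exp(−πζ/√(1−ζ²)) = 1.25%.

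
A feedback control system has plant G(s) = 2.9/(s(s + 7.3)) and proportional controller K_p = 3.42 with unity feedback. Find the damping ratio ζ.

The closed-loop denominator is s(s+7.3) + 3.42·2.9 = s² + 7.3s + 9.918.
So ω_n² = 9.918 ⇒ ω_n = 3.149 rad/s, and ζ = 7.3/(2ω_n) = 1.16.

ζ = 1.16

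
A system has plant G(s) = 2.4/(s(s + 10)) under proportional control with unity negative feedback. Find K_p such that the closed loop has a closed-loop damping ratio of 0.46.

Closed-loop characteristic equation: s² + 10s + K_p·2.4 = 0.
So ω_n = √(2.4K_p) and 2ζω_n = 10, giving ζ = 10/(2√(2.4K_p)).
Setting ζ = 0.46: √(2.4K_p) = 10/(2·0.46) = 10.87, so K_p = 118.1/2.4 = 49.2.

K_p = 49.2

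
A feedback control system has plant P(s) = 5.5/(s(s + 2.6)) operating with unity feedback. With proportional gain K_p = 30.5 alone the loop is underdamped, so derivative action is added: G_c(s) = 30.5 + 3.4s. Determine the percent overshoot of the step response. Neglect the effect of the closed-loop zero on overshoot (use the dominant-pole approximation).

Forward path: (30.5 + 3.4s)·5.5/(s(s+2.6)). The closed-loop characteristic equation is s² + (2.6 + 5.5·3.4)s + 5.5·30.5 = 0.
That is s² + 21.3s + 167.8 = 0, so ω_n = 12.95 rad/s and ζ = 21.3/(2·12.95) = 0.8223.
%OS = 100·exp(−πζ/√(1−ζ²)) = 1.07%.

1.07%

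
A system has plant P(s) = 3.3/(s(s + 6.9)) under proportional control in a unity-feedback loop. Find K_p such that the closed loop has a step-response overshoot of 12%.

K_p = 11.5

From %OS = 100·exp(−πζ/√(1−ζ²)) = 12%, ζ = −ln(0.12)/√(π²+ln²(0.12)) = 0.5594.
Characteristic equation s² + 6.9s + 3.3K_p = 0 gives ζ = 6.9/(2√(3.3K_p)).
Setting ζ = 0.5594: √(3.3K_p) = 6.9/(2·0.5594) = 6.167, so K_p = 38.03/3.3 = 11.5.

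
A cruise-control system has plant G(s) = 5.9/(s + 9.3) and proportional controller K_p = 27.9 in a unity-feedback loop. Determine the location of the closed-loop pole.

s = -173.9

Closed-loop transfer function: T(s) = K_p·G(s)/(1 + K_p·G(s)) = 164.6/(s + 9.3 + 164.6) = 164.6/(s + 173.9).
The closed-loop pole is at s = −173.9.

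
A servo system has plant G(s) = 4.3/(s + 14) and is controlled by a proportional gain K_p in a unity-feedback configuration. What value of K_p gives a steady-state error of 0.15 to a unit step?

Steady-state error for a unit step on this type-0 loop is 1/(1 + K_p·G(0)).
G(0) = 0.3071. Require 1/(1 + K_p·0.3071) = 0.15, so 1 + 0.3071·K_p = 6.667.
K_p = (6.667 − 1)/0.3071 = 18.4.

K_p = 18.4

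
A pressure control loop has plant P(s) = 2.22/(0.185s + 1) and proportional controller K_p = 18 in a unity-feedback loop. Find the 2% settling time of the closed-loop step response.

T_s ≈ 0.0181 s

Closed loop: T(s) = K_p·P/(1+K_p·P) = 39.96/(0.185s + 1 + 39.96), with pole at s = −(1 + 39.96)/0.185 = −221.4.
τ = 1/221.4 = 0.004517 s, so 2% settling time ≈ 4τ = 0.0181 s.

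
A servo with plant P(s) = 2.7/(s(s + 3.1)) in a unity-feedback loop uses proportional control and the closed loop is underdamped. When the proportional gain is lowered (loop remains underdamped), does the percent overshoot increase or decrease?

ζ = 3.1/(2√(2.7K_p)) rises as K_p falls; higher damping means less overshoot.

decrease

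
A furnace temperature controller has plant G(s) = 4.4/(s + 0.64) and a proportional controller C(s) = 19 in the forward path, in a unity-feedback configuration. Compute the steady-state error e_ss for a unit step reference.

The loop is type 0. Static position error constant K_pos = C(0)·G(0) = 19·6.875 = 130.6.
Steady-state error to a unit step: e_ss = 1/(1+K_pos) = 1/131.6 = 0.0076.

0.0076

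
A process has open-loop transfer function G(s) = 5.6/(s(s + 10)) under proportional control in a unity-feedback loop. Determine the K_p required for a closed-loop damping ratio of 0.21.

K_p = 101

Closed-loop characteristic equation: s² + 10s + K_p·5.6 = 0.
So ω_n = √(5.6K_p) and 2ζω_n = 10, giving ζ = 10/(2√(5.6K_p)).
Setting ζ = 0.21: √(5.6K_p) = 10/(2·0.21) = 23.81, so K_p = 566.9/5.6 = 101.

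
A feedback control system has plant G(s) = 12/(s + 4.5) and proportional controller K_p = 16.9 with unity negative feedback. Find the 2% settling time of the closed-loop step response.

Closed-loop transfer function: T(s) = K_p·G(s)/(1 + K_p·G(s)) = 202.8/(s + 4.5 + 202.8) = 202.8/(s + 207.3).
Time constant τ = 1/207.3 = 0.004824 s, so the 2% settling time is about 4τ = 0.0193 s.

T_s ≈ 0.0193 s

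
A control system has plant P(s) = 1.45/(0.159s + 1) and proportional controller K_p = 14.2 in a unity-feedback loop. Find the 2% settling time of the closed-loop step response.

Closed loop: T(s) = K_p·P/(1+K_p·P) = 20.59/(0.159s + 1 + 20.59), with pole at s = −(1 + 20.59)/0.159 = −135.8.
τ = 1/135.8 = 0.007365 s, so 2% settling time ≈ 4τ = 0.0295 s.

T_s ≈ 0.0295 s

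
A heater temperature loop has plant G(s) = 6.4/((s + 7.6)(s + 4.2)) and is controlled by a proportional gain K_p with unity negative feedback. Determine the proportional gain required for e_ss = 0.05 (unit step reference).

For a type-0 loop with proportional control, e_ss = 1/(1 + K_p·G(0)).
G(0) = 0.2005. Require 1/(1 + K_p·0.2005) = 0.05, so 1 + 0.2005·K_p = 20.
K_p = (20 − 1)/0.2005 = 94.8.

K_p = 94.8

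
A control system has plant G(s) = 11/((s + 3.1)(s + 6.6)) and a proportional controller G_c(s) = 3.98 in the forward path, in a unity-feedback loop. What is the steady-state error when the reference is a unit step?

The loop is type 0. Static position error constant K_pos = G_c(0)·G(0) = 3.98·0.5376 = 2.14.
Steady-state error to a unit step: e_ss = 1/(1+K_pos) = 1/3.14 = 0.318.

0.318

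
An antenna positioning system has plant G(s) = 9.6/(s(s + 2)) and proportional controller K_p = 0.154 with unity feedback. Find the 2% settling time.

T_s ≈ 4 s

From 1 + K_pG(s) = 0: s² + 2s + 1.478 = 0 ⇒ ω_n = 1.216, ζ = 0.8224.
2% settling time T_s ≈ 4/(ζω_n) = 4/1 = 4 s.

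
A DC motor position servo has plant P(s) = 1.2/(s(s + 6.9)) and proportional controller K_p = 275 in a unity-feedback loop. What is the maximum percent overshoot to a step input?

54.5%

Closed-loop characteristic equation: s² + 6.9s + 330 = 0, so ω_n = 18.17 rad/s and ζ = 6.9/(2·18.17) = 0.1899.
%OS = 100·exp(−πζ/√(1−ζ²)) = 100·exp(−π·0.1899/√0.9639) = 54.5%.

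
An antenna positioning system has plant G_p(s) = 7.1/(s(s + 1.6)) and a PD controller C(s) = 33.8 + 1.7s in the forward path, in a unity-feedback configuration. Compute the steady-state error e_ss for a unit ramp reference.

0.00667

The loop has one pole at the origin (type 1). Velocity error constant K_v = lim_{s→0} s·C(s)G_p(s) = 33.8·7.1/1.6 = 150.
Steady-state error to a unit ramp: e_ss = 1/K_v = 0.00667.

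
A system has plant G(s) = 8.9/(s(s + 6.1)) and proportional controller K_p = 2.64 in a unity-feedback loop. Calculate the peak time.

T_p = 0.834 s

Closed-loop characteristic equation: s² + 6.1s + 23.5 = 0, so ω_n = 4.847 rad/s and ζ = 6.1/(2·4.847) = 0.6292.
Damped frequency ω_d = ω_n√(1−ζ²) = 3.767 rad/s, so peak time T_p = π/ω_d = 0.834 s.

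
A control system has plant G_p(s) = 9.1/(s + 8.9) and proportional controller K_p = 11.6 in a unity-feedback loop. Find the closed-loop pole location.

s = -114.5

Closed-loop transfer function: T(s) = K_p·G_p(s)/(1 + K_p·G_p(s)) = 105.6/(s + 8.9 + 105.6) = 105.6/(s + 114.5).
The closed-loop pole is at s = −114.5.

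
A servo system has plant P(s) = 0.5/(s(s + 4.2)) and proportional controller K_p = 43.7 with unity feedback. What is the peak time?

Closed-loop characteristic equation: s² + 4.2s + 21.85 = 0, so ω_n = 4.674 rad/s and ζ = 4.2/(2·4.674) = 0.4493.
Damped frequency ω_d = ω_n√(1−ζ²) = 4.176 rad/s, so peak time T_p = π/ω_d = 0.752 s.

T_p = 0.752 s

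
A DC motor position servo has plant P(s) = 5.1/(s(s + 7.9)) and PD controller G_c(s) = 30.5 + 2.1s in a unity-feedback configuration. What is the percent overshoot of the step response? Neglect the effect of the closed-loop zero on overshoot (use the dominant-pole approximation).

Forward path: (30.5 + 2.1s)·5.1/(s(s+7.9)). The closed-loop characteristic equation is s² + (7.9 + 5.1·2.1)s + 5.1·30.5 = 0.
That is s² + 18.61s + 155.5 = 0, so ω_n = 12.47 rad/s and ζ = 18.61/(2·12.47) = 0.7461.
%OS = 100·exp(−πζ/√(1−ζ²)) = 2.96%.

2.96%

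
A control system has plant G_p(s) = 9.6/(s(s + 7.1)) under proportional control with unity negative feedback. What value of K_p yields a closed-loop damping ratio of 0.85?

Closed-loop characteristic equation: s² + 7.1s + K_p·9.6 = 0.
So ω_n = √(9.6K_p) and 2ζω_n = 7.1, giving ζ = 7.1/(2√(9.6K_p)).
Setting ζ = 0.85: √(9.6K_p) = 7.1/(2·0.85) = 4.176, so K_p = 17.44/9.6 = 1.82.

K_p = 1.82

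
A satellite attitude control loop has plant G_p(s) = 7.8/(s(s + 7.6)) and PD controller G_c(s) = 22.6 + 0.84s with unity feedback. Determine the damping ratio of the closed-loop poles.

Forward path: (22.6 + 0.84s)·7.8/(s(s+7.6)). The closed-loop characteristic equation is s² + (7.6 + 7.8·0.84)s + 7.8·22.6 = 0.
That is s² + 14.15s + 176.3 = 0, so ω_n = 13.28 rad/s and ζ = 14.15/(2·13.28) = 0.5329.

ζ = 0.533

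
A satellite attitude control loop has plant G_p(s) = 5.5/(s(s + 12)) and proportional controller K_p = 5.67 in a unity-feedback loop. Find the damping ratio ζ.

ζ = 1.07

With unity feedback the closed-loop characteristic equation is s² + 12s + 5.67·5.5 = s² + 12s + 31.18 = 0.
So ω_n² = 31.18 ⇒ ω_n = 5.584 rad/s, and ζ = 12/(2ω_n) = 1.07.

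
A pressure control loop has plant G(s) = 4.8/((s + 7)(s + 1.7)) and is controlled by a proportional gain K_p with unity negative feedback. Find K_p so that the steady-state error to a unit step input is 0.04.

For a type-0 loop with proportional control, e_ss = 1/(1 + K_p·G(0)).
G(0) = 0.4034. Require 1/(1 + K_p·0.4034) = 0.04, so 1 + 0.4034·K_p = 25.
K_p = (25 − 1)/0.4034 = 59.5.

K_p = 59.5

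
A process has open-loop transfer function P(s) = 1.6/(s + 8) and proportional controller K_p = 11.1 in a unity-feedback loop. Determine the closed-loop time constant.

Closed-loop transfer function: T(s) = K_p·P(s)/(1 + K_p·P(s)) = 17.76/(s + 8 + 17.76) = 17.76/(s + 25.76).
Time constant τ = 1/25.76 = 0.0388 s.

τ = 0.0388 s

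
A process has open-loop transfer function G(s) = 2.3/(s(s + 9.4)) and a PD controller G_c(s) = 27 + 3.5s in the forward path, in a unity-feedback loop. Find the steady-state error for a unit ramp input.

The loop has one pole at the origin (type 1). Velocity error constant K_v = lim_{s→0} s·G_c(s)G(s) = 27·2.3/9.4 = 6.606.
Steady-state error to a unit ramp: e_ss = 1/K_v = 0.151.

0.151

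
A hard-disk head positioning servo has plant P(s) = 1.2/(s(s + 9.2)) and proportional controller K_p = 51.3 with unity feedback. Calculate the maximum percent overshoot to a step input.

10.3%

The closed-loop denominator s² + 9.2s + 61.56 gives ω_n = √61.56 = 7.846 and ζ = 9.2/(2ω_n) = 0.5863.
%OS = 100·exp(−πζ/√(1−ζ²)) = 100·exp(−π·0.5863/√0.6563) = 10.3%.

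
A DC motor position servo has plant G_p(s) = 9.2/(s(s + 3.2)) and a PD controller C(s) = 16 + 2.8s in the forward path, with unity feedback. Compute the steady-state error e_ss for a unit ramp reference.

0.0217

The loop has one pole at the origin (type 1). Velocity error constant K_v = lim_{s→0} s·C(s)G_p(s) = 16·9.2/3.2 = 46.
Steady-state error to a unit ramp: e_ss = 1/K_v = 0.0217.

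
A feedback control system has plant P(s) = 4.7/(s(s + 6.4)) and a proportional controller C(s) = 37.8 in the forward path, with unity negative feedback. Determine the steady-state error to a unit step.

0

The open loop C(s)P(s) has a pole at the origin (type 1), so the static position error constant is infinite and e_ss = 1/(1+∞) = 0.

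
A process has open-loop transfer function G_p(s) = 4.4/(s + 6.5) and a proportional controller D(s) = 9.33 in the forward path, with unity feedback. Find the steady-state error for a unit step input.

The loop is type 0. Static position error constant K_pos = D(0)·G_p(0) = 9.33·0.6769 = 6.316.
Steady-state error to a unit step: e_ss = 1/(1+K_pos) = 1/7.316 = 0.137.

0.137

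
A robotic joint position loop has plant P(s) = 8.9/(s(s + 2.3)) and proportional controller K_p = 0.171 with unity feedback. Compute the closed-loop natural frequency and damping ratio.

ω_n = 1.23 rad/s, ζ = 0.932

The closed-loop denominator is s(s+2.3) + 0.171·8.9 = s² + 2.3s + 1.522.
Matching s² + 2ζω_n s + ω_n²: ω_n = √1.522 = 1.234 rad/s and 2ζω_n = 2.3, so ζ = 2.3/(2·1.234) = 0.932.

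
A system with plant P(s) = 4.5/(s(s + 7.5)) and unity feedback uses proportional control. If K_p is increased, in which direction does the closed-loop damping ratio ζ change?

ζ = 7.5/(2√(4.5K_p)); increasing K_p raises the denominator, so ζ falls.

decrease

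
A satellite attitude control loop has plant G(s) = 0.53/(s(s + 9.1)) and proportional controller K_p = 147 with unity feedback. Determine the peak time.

Closed-loop characteristic equation: s² + 9.1s + 77.91 = 0, so ω_n = 8.827 rad/s and ζ = 9.1/(2·8.827) = 0.5155.
Damped frequency ω_d = ω_n√(1−ζ²) = 7.564 rad/s, so peak time T_p = π/ω_d = 0.415 s.

T_p = 0.415 s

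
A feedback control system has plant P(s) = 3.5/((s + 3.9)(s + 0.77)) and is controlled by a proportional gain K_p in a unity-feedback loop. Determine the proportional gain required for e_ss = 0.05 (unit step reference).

K_p = 16.3

For a type-0 loop with proportional control, e_ss = 1/(1 + K_p·P(0)).
P(0) = 1.166. Require 1/(1 + K_p·1.166) = 0.05, so 1 + 1.166·K_p = 20.
K_p = (20 − 1)/1.166 = 16.3.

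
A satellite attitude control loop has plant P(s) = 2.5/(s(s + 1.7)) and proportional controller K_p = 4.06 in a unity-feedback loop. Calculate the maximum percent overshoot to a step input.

The closed-loop denominator s² + 1.7s + 10.15 gives ω_n = √10.15 = 3.186 and ζ = 1.7/(2ω_n) = 0.2668.
%OS = 100·exp(−πζ/√(1−ζ²)) = 100·exp(−π·0.2668/√0.9288) = 41.9%.

41.9%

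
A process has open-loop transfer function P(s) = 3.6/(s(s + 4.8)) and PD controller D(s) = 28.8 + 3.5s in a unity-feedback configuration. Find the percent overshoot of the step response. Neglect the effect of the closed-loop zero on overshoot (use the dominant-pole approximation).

0.571%

Forward path: (28.8 + 3.5s)·3.6/(s(s+4.8)). The closed-loop characteristic equation is s² + (4.8 + 3.6·3.5)s + 3.6·28.8 = 0.
That is s² + 17.4s + 103.7 = 0, so ω_n = 10.18 rad/s and ζ = 17.4/(2·10.18) = 0.8544.
%OS = 100·exp(−πζ/√(1−ζ²)) = 0.571%.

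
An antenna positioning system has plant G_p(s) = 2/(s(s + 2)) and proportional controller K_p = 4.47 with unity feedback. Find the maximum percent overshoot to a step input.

From 1 + K_pG_p(s) = 0: s² + 2s + 8.94 = 0 ⇒ ω_n = 2.99, ζ = 0.3345.
%OS = 100·exp(−πζ/√(1−ζ²)) = 100·exp(−π·0.3345/√0.8881) = 32.8%.

32.8%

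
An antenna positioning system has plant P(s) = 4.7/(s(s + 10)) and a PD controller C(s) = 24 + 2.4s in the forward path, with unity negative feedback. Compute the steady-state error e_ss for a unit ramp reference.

0.0887

The loop has one pole at the origin (type 1). Velocity error constant K_v = lim_{s→0} s·C(s)P(s) = 24·4.7/10 = 11.28.
Steady-state error to a unit ramp: e_ss = 1/K_v = 0.0887.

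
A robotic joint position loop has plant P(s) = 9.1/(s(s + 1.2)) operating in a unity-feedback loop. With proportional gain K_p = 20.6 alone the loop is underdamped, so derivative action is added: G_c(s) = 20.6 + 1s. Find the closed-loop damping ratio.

Forward path: (20.6 + 1s)·9.1/(s(s+1.2)). The closed-loop characteristic equation is s² + (1.2 + 9.1·1)s + 9.1·20.6 = 0.
That is s² + 10.3s + 187.5 = 0, so ω_n = 13.69 rad/s and ζ = 10.3/(2·13.69) = 0.3761.

ζ = 0.376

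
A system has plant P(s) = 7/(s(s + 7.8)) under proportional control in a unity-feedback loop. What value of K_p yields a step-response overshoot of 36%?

From %OS = 100·exp(−πζ/√(1−ζ²)) = 36%, ζ = −ln(0.36)/√(π²+ln²(0.36)) = 0.3093.
Characteristic equation s² + 7.8s + 7K_p = 0 gives ζ = 7.8/(2√(7K_p)).
Setting ζ = 0.3093: √(7K_p) = 7.8/(2·0.3093) = 12.61, so K_p = 159/7 = 22.7.

K_p = 22.7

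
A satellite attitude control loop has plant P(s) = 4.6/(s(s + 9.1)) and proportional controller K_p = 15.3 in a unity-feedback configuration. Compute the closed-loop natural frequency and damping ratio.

1 + K_p·P(s) = 0 gives s² + 9.1s + 70.38 = 0.
Matching s² + 2ζω_n s + ω_n²: ω_n = √70.38 = 8.389 rad/s and 2ζω_n = 9.1, so ζ = 9.1/(2·8.389) = 0.542.

ω_n = 8.39 rad/s, ζ = 0.542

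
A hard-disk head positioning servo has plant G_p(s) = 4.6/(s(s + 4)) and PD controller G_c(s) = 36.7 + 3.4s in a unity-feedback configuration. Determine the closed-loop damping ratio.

ζ = 0.756

Forward path: (36.7 + 3.4s)·4.6/(s(s+4)). The closed-loop characteristic equation is s² + (4 + 4.6·3.4)s + 4.6·36.7 = 0.
That is s² + 19.64s + 168.8 = 0, so ω_n = 12.99 rad/s and ζ = 19.64/(2·12.99) = 0.7558.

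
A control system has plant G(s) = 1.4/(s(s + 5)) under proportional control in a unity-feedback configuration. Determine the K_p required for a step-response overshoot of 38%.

From %OS = 100·exp(−πζ/√(1−ζ²)) = 38%, ζ = −ln(0.38)/√(π²+ln²(0.38)) = 0.2943.
Characteristic equation s² + 5s + 1.4K_p = 0 gives ζ = 5/(2√(1.4K_p)).
Setting ζ = 0.2943: √(1.4K_p) = 5/(2·0.2943) = 8.493, so K_p = 72.14/1.4 = 51.5.

K_p = 51.5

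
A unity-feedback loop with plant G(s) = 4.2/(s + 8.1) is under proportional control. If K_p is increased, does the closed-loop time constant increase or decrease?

decrease

The closed-loop bandwidth 8.1+K_p·4.2 grows with K_p, so τ shrinks.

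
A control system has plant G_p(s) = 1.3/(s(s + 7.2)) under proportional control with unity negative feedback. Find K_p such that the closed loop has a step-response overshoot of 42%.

K_p = 141

From %OS = 100·exp(−πζ/√(1−ζ²)) = 42%, ζ = −ln(0.42)/√(π²+ln²(0.42)) = 0.2662.
Characteristic equation s² + 7.2s + 1.3K_p = 0 gives ζ = 7.2/(2√(1.3K_p)).
Setting ζ = 0.2662: √(1.3K_p) = 7.2/(2·0.2662) = 13.53, so K_p = 182.9/1.3 = 141.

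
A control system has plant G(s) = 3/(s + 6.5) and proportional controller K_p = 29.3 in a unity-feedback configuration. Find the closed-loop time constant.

τ = 0.0106 s

Closed-loop transfer function: T(s) = K_p·G(s)/(1 + K_p·G(s)) = 87.9/(s + 6.5 + 87.9) = 87.9/(s + 94.4).
Time constant τ = 1/94.4 = 0.0106 s.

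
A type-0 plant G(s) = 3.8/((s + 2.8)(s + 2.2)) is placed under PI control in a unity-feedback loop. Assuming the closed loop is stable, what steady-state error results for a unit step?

The PI controller's integrator makes the forward path type 1, so e_ss to a step is zero.

0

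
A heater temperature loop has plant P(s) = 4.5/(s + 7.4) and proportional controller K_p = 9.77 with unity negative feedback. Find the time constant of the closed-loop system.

Closed-loop transfer function: T(s) = K_p·P(s)/(1 + K_p·P(s)) = 43.96/(s + 7.4 + 43.96) = 43.96/(s + 51.36).
Time constant τ = 1/51.36 = 0.0195 s.

τ = 0.0195 s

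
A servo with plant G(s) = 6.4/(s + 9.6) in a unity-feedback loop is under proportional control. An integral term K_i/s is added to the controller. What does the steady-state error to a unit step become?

The integrator makes K_pos = lim_{s→0} C(s)G(s) infinite, so e_ss = 1/(1+K_pos) = 0.

0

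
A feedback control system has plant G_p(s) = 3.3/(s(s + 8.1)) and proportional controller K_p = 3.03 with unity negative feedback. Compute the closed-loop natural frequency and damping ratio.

1 + K_p·G_p(s) = 0 gives s² + 8.1s + 9.999 = 0.
So ω_n² = 9.999 ⇒ ω_n = 3.162 rad/s, and ζ = 8.1/(2ω_n) = 1.28.

ω_n = 3.16 rad/s, ζ = 1.28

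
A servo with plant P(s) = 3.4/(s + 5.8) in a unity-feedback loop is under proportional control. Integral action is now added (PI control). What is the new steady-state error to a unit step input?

The integrator makes K_pos = lim_{s→0} C(s)G(s) infinite, so e_ss = 1/(1+K_pos) = 0.

0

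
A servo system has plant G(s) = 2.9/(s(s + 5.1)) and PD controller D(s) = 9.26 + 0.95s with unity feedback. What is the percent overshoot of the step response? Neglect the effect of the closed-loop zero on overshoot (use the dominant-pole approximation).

2.6%

Forward path: (9.26 + 0.95s)·2.9/(s(s+5.1)). The closed-loop characteristic equation is s² + (5.1 + 2.9·0.95)s + 2.9·9.26 = 0.
That is s² + 7.855s + 26.85 = 0, so ω_n = 5.182 rad/s and ζ = 7.855/(2·5.182) = 0.7579.
%OS = 100·exp(−πζ/√(1−ζ²)) = 2.6%.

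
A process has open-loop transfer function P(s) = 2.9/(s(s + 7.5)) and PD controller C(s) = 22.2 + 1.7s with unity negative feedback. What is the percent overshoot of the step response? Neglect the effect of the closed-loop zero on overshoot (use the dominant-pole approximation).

Forward path: (22.2 + 1.7s)·2.9/(s(s+7.5)). The closed-loop characteristic equation is s² + (7.5 + 2.9·1.7)s + 2.9·22.2 = 0.
That is s² + 12.43s + 64.38 = 0, so ω_n = 8.024 rad/s and ζ = 12.43/(2·8.024) = 0.7746.
%OS = 100·exp(−πζ/√(1−ζ²)) = 2.13%.

2.13%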